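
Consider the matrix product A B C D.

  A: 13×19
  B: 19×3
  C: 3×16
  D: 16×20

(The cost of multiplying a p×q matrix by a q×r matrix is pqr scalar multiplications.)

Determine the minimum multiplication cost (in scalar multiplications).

2481

Adjacent pairs: AB = 13·19·3 = 741; BC = 19·3·16 = 912; CD = 3·16·20 = 960.
Length 3: A..C: k=1: 0+912+13·19·16=4864; k=2: 741+0+13·3·16=1365 → min 1365 | B..D: k=2: 0+960+19·3·20=2100; k=3: 912+0+19·16·20=6992 → min 2100.
Length 4: A..D: k=1: 0+2100+13·19·20=7040; k=2: 741+960+13·3·20=2481; k=3: 1365+0+13·16·20=5525 → min 2481.
Optimal order: ((A B) (C D)) with cost 2481.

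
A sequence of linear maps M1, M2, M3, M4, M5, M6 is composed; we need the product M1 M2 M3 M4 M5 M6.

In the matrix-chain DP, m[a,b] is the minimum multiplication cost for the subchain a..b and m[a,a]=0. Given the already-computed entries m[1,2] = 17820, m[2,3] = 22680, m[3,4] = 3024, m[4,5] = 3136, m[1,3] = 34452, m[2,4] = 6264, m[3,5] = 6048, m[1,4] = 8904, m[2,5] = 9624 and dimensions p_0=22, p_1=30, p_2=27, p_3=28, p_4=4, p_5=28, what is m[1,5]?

11368

m[1,5] = min over k∈[1,4] of m[1,k]+m[k+1,5]+p_{0}·p_k·p_{5}.
k=1: 0 + 9624 + 22·30·28 = 28104; k=2: 17820 + 6048 + 22·27·28 = 40500; k=3: 34452 + 3136 + 22·28·28 = 54836; k=4: 8904 + 0 + 22·4·28 = 11368.
Minimum: 11368 at k=4.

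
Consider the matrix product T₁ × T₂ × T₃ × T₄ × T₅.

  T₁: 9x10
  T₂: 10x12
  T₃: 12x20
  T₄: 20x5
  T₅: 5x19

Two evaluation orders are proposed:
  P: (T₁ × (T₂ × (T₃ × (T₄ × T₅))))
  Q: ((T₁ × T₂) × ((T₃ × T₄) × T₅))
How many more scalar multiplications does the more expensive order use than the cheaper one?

Order P = (T₁ × (T₂ × (T₃ × (T₄ × T₅)))): (T₄ × T₅): 20×5 by 5×19 → 20×19, cost 20·5·19 = 1900; (T₃ × (T₄ × T₅)): 12×20 by 20×19 → 12×19, cost 12·20·19 = 4560; cumulative 6460; (T₂ × (T₃ × (T₄ × T₅))): 10×12 by 12×19 → 10×19, cost 10·12·19 = 2280; cumulative 8740; (T₁ × (T₂ × (T₃ × (T₄ × T₅)))): 9×10 by 10×19 → 9×19, cost 9·10·19 = 1710; cumulative 10450. Total 10450.
Order Q = ((T₁ × T₂) × ((T₃ × T₄) × T₅)): (T₁ × T₂): 9×10 by 10×12 → 9×12, cost 9·10·12 = 1080; (T₃ × T₄): 12×20 by 20×5 → 12×5, cost 12·20·5 = 1200; ((T₃ × T₄) × T₅): 12×5 by 5×19 → 12×19, cost 12·5·19 = 1140; cumulative 2340; ((T₁ × T₂) × ((T₃ × T₄) × T₅)): 9×12 by 12×19 → 9×19, cost 9·12·19 = 2052; cumulative 5472. Total 5472.
Difference: |10450 − 5472| = 4978.

4978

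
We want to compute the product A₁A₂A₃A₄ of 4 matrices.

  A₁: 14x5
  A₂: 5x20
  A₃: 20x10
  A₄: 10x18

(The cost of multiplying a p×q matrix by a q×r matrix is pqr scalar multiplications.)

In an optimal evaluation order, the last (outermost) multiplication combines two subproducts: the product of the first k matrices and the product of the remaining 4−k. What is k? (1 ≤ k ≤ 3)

Adjacent pairs: A₁A₂ = 14·5·20 = 1400; A₂A₃ = 5·20·10 = 1000; A₃A₄ = 20·10·18 = 3600.
Length 3: A₁..A₃: k=1: 0+1000+14·5·10=1700; k=2: 1400+0+14·20·10=4200 → min 1700 | A₂..A₄: k=2: 0+3600+5·20·18=5400; k=3: 1000+0+5·10·18=1900 → min 1900.
Top-level splits: k=1: (A₁..A₁)·(A₂..A₄) → 0+1900+14·5·18 = 3160; k=2: (A₁..A₂)·(A₃..A₄) → 1400+3600+14·20·18 = 10040; k=3: (A₁..A₃)·(A₄..A₄) → 1700+0+14·10·18 = 4220.
Best split is after A₁, i.e. k = 1.

1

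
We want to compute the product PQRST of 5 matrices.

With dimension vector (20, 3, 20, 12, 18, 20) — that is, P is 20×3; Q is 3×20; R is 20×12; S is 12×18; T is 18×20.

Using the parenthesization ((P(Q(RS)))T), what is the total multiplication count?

(RS): 20×12 by 12×18 → 20×18, cost 20·12·18 = 4320
(Q(RS)): 3×20 by 20×18 → 3×18, cost 3·20·18 = 1080; cumulative 5400
(P(Q(RS))): 20×3 by 3×18 → 20×18, cost 20·3·18 = 1080; cumulative 6480
((P(Q(RS)))T): 20×18 by 18×20 → 20×20, cost 20·18·20 = 7200; cumulative 13680
Total: 13680 scalar multiplications.

13680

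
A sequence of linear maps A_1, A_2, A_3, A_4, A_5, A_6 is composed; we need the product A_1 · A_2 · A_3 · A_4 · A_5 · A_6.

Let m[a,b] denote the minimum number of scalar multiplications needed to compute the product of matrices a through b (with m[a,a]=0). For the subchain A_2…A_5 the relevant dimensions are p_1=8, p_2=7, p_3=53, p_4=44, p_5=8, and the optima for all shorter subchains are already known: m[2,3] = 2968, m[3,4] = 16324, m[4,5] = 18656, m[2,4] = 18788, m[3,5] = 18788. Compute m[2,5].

m[2,5] = min over k∈[2,4] of m[2,k]+m[k+1,5]+p_{1}·p_k·p_{5}.
k=2: 0 + 18788 + 8·7·8 = 19236; k=3: 2968 + 18656 + 8·53·8 = 25016; k=4: 18788 + 0 + 8·44·8 = 21604.
Minimum: 19236 at k=2.

19236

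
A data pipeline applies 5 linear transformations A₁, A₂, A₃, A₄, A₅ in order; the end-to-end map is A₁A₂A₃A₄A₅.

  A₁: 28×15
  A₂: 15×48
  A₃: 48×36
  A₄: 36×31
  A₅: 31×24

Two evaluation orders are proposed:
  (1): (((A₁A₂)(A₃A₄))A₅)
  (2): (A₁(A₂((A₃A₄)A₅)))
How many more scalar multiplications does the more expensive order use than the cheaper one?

19584

Order (1) = (((A₁A₂)(A₃A₄))A₅): (A₁A₂): 28×15 by 15×48 → 28×48, cost 28·15·48 = 20160; (A₃A₄): 48×36 by 36×31 → 48×31, cost 48·36·31 = 53568; ((A₁A₂)(A₃A₄)): 28×48 by 48×31 → 28×31, cost 28·48·31 = 41664; cumulative 115392; (((A₁A₂)(A₃A₄))A₅): 28×31 by 31×24 → 28×24, cost 28·31·24 = 20832; cumulative 136224. Total 136224.
Order (2) = (A₁(A₂((A₃A₄)A₅))): (A₃A₄): 48×36 by 36×31 → 48×31, cost 48·36·31 = 53568; ((A₃A₄)A₅): 48×31 by 31×24 → 48×24, cost 48·31·24 = 35712; cumulative 89280; (A₂((A₃A₄)A₅)): 15×48 by 48×24 → 15×24, cost 15·48·24 = 17280; cumulative 106560; (A₁(A₂((A₃A₄)A₅))): 28×15 by 15×24 → 28×24, cost 28·15·24 = 10080; cumulative 116640. Total 116640.
Difference: |136224 − 116640| = 19584.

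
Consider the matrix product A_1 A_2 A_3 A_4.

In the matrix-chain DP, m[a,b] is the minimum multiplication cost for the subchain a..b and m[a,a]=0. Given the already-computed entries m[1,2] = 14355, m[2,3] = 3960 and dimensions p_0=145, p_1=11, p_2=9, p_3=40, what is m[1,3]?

66555

m[1,3] = min over k∈[1,2] of m[1,k]+m[k+1,3]+p_{0}·p_k·p_{3}.
k=1: 0 + 3960 + 145·11·40 = 67760; k=2: 14355 + 0 + 145·9·40 = 66555.
Minimum: 66555 at k=2.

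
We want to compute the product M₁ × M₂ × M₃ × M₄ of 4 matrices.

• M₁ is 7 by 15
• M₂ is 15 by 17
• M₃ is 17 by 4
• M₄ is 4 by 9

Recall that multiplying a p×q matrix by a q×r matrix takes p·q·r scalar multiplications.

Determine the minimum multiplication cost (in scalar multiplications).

Adjacent pairs: M₁M₂ = 7·15·17 = 1785; M₂M₃ = 15·17·4 = 1020; M₃M₄ = 17·4·9 = 612.
Length 3: M₁..M₃: k=1: 0+1020+7·15·4=1440; k=2: 1785+0+7·17·4=2261 → min 1440 | M₂..M₄: k=2: 0+612+15·17·9=2907; k=3: 1020+0+15·4·9=1560 → min 1560.
Length 4: M₁..M₄: k=1: 0+1560+7·15·9=2505; k=2: 1785+612+7·17·9=3468; k=3: 1440+0+7·4·9=1692 → min 1692.
Optimal order: ((M₁ × (M₂ × M₃)) × M₄) with cost 1692.

1692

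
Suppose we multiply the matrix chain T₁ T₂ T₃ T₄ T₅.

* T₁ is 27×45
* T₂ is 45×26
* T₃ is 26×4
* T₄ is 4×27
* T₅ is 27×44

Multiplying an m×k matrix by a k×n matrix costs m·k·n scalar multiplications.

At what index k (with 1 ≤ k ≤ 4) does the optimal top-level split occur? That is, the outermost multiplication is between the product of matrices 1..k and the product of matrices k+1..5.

Adjacent pairs: T₁T₂ = 27·45·26 = 31590; T₂T₃ = 45·26·4 = 4680; T₃T₄ = 26·4·27 = 2808; T₄T₅ = 4·27·44 = 4752.
Length 3: T₁..T₃: k=1: 0+4680+27·45·4=9540; k=2: 31590+0+27·26·4=34398 → min 9540 | T₂..T₄: k=2: 0+2808+45·26·27=34398; k=3: 4680+0+45·4·27=9540 → min 9540 | T₃..T₅: k=3: 0+4752+26·4·44=9328; k=4: 2808+0+26·27·44=33696 → min 9328.
Length 4: T₁..T₄: k=1: 0+9540+27·45·27=42345; k=2: 31590+2808+27·26·27=53352; k=3: 9540+0+27·4·27=12456 → min 12456 | T₂..T₅: k=2: 0+9328+45·26·44=60808; k=3: 4680+4752+45·4·44=17352; k=4: 9540+0+45·27·44=63000 → min 17352.
Top-level splits: k=1: (T₁..T₁)·(T₂..T₅) → 0+17352+27·45·44 = 70812; k=2: (T₁..T₂)·(T₃..T₅) → 31590+9328+27·26·44 = 71806; k=3: (T₁..T₃)·(T₄..T₅) → 9540+4752+27·4·44 = 19044; k=4: (T₁..T₄)·(T₅..T₅) → 12456+0+27·27·44 = 44532.
Best split is after T₃, i.e. k = 3.

3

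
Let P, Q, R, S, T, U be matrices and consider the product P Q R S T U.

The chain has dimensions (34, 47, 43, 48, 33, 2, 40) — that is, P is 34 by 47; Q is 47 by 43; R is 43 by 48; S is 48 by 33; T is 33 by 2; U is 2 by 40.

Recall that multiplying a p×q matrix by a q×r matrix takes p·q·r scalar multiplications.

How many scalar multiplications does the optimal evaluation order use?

17254

Adjacent pairs: PQ = 34·47·43 = 68714; QR = 47·43·48 = 97008; RS = 43·48·33 = 68112; ST = 48·33·2 = 3168; TU = 33·2·40 = 2640.
Length 3: P..R: k=1: 0+97008+34·47·48=173712; k=2: 68714+0+34·43·48=138890 → min 138890 | Q..S: k=2: 0+68112+47·43·33=134805; k=3: 97008+0+47·48·33=171456 → min 134805 | R..T: k=3: 0+3168+43·48·2=7296; k=4: 68112+0+43·33·2=70950 → min 7296 | S..U: k=4: 0+2640+48·33·40=66000; k=5: 3168+0+48·2·40=7008 → min 7008.
Length 4: P..S: k=1: 0+134805+34·47·33=187539; k=2: 68714+68112+34·43·33=185072; k=3: 138890+0+34·48·33=192746 → min 185072 | Q..T: k=2: 0+7296+47·43·2=11338; k=3: 97008+3168+47·48·2=104688; k=4: 134805+0+47·33·2=137907 → min 11338 | R..U: k=3: 0+7008+43·48·40=89568; k=4: 68112+2640+43·33·40=127512; k=5: 7296+0+43·2·40=10736 → min 10736.
Length 5: P..T: k=1: 0+11338+34·47·2=14534; k=2: 68714+7296+34·43·2=78934; k=3: 138890+3168+34·48·2=145322; k=4: 185072+0+34·33·2=187316 → min 14534 | Q..U: k=2: 0+10736+47·43·40=91576; k=3: 97008+7008+47·48·40=194256; k=4: 134805+2640+47·33·40=199485; k=5: 11338+0+47·2·40=15098 → min 15098.
Length 6: P..U: k=1: 0+15098+34·47·40=79018; k=2: 68714+10736+34·43·40=137930; k=3: 138890+7008+34·48·40=211178; k=4: 185072+2640+34·33·40=232592; k=5: 14534+0+34·2·40=17254 → min 17254.
Optimal order: ((P (Q (R (S T)))) U) with cost 17254.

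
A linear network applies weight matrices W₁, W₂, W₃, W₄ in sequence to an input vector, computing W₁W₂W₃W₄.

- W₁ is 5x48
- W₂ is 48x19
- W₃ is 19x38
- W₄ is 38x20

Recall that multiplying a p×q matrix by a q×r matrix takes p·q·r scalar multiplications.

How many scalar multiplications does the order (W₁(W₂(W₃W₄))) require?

(W₃W₄): 19×38 by 38×20 → 19×20, cost 19·38·20 = 14440
(W₂(W₃W₄)): 48×19 by 19×20 → 48×20, cost 48·19·20 = 18240; cumulative 32680
(W₁(W₂(W₃W₄))): 5×48 by 48×20 → 5×20, cost 5·48·20 = 4800; cumulative 37480
Total: 37480 scalar multiplications.

37480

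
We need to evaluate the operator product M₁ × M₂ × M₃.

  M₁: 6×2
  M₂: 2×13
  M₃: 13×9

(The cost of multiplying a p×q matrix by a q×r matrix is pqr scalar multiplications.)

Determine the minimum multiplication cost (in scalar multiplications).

Order (M₁ × (M₂ × M₃)): (M₂ × M₃): 2×13 by 13×9 → 2×9, cost 2·13·9 = 234; (M₁ × (M₂ × M₃)): 6×2 by 2×9 → 6×9, cost 6·2·9 = 108; cumulative 342. Total 342.
Order ((M₁ × M₂) × M₃): (M₁ × M₂): 6×2 by 2×13 → 6×13, cost 6·2·13 = 156; ((M₁ × M₂) × M₃): 6×13 by 13×9 → 6×9, cost 6·13·9 = 702; cumulative 858. Total 858.
Minimum: 342.

342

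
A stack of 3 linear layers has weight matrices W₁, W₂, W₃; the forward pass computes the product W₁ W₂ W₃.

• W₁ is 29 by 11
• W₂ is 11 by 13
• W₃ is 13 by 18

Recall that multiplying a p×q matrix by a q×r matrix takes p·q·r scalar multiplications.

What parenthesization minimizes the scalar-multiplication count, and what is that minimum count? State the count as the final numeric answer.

8316

(W₁ (W₂ W₃)): cost 8316.
((W₁ W₂) W₃): cost 10933.
Optimal: (W₁ (W₂ W₃)) with cost 8316.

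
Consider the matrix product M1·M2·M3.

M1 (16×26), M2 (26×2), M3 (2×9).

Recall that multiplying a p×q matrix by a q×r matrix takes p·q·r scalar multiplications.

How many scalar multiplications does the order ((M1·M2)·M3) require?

1120

(M1·M2): 16×26 by 26×2 → 16×2, cost 16·26·2 = 832
((M1·M2)·M3): 16×2 by 2×9 → 16×9, cost 16·2·9 = 288; cumulative 1120
Total: 1120 scalar multiplications.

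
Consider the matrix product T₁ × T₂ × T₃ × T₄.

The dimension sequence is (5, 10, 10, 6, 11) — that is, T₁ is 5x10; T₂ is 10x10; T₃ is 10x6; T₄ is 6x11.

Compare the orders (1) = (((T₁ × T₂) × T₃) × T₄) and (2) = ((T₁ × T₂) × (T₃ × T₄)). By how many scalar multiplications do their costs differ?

580

Order (1) = (((T₁ × T₂) × T₃) × T₄): (T₁ × T₂): 5×10 by 10×10 → 5×10, cost 5·10·10 = 500; ((T₁ × T₂) × T₃): 5×10 by 10×6 → 5×6, cost 5·10·6 = 300; cumulative 800; (((T₁ × T₂) × T₃) × T₄): 5×6 by 6×11 → 5×11, cost 5·6·11 = 330; cumulative 1130. Total 1130.
Order (2) = ((T₁ × T₂) × (T₃ × T₄)): (T₁ × T₂): 5×10 by 10×10 → 5×10, cost 5·10·10 = 500; (T₃ × T₄): 10×6 by 6×11 → 10×11, cost 10·6·11 = 660; ((T₁ × T₂) × (T₃ × T₄)): 5×10 by 10×11 → 5×11, cost 5·10·11 = 550; cumulative 1710. Total 1710.
Difference: |1130 − 1710| = 580.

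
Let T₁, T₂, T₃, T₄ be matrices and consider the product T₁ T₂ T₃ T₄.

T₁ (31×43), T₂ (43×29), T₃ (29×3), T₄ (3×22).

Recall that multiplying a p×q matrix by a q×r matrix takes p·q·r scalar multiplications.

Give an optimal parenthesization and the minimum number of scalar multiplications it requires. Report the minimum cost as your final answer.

Adjacent pairs: T₁T₂ = 31·43·29 = 38657; T₂T₃ = 43·29·3 = 3741; T₃T₄ = 29·3·22 = 1914.
Length 3: T₁..T₃: k=1: 0+3741+31·43·3=7740; k=2: 38657+0+31·29·3=41354 → min 7740 | T₂..T₄: k=2: 0+1914+43·29·22=29348; k=3: 3741+0+43·3·22=6579 → min 6579.
Length 4: T₁..T₄: k=1: 0+6579+31·43·22=35905; k=2: 38657+1914+31·29·22=60349; k=3: 7740+0+31·3·22=9786 → min 9786.
Optimal parenthesization: ((T₁ (T₂ T₃)) T₄) with cost 9786.

9786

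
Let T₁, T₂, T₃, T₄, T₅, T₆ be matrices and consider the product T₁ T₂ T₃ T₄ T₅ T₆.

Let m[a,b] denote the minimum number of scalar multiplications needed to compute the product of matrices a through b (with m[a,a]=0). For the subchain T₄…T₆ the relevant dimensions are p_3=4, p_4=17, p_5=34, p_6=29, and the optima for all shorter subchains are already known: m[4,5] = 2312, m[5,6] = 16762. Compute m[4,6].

6256

m[4,6] = min over k∈[4,5] of m[4,k]+m[k+1,6]+p_{3}·p_k·p_{6}.
k=4: 0 + 16762 + 4·17·29 = 18734; k=5: 2312 + 0 + 4·34·29 = 6256.
Minimum: 6256 at k=5.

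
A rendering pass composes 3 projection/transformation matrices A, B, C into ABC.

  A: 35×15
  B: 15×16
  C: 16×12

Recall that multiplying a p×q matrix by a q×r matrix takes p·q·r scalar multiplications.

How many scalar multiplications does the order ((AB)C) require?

(AB): 35×15 by 15×16 → 35×16, cost 35·15·16 = 8400
((AB)C): 35×16 by 16×12 → 35×12, cost 35·16·12 = 6720; cumulative 15120
Total: 15120 scalar multiplications.

15120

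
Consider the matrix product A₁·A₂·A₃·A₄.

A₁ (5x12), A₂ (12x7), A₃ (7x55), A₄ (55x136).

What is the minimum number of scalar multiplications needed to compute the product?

39745

Adjacent pairs: A₁A₂ = 5·12·7 = 420; A₂A₃ = 12·7·55 = 4620; A₃A₄ = 7·55·136 = 52360.
Length 3: A₁..A₃: k=1: 0+4620+5·12·55=7920; k=2: 420+0+5·7·55=2345 → min 2345 | A₂..A₄: k=2: 0+52360+12·7·136=63784; k=3: 4620+0+12·55·136=94380 → min 63784.
Length 4: A₁..A₄: k=1: 0+63784+5·12·136=71944; k=2: 420+52360+5·7·136=57540; k=3: 2345+0+5·55·136=39745 → min 39745.
Optimal order: (((A₁·A₂)·A₃)·A₄) with cost 39745.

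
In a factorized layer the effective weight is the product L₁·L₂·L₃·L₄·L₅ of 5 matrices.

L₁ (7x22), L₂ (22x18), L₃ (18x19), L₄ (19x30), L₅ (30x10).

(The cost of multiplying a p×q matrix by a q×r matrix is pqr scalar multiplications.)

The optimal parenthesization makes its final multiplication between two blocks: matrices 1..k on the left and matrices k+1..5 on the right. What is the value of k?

4

Adjacent pairs: L₁L₂ = 7·22·18 = 2772; L₂L₃ = 22·18·19 = 7524; L₃L₄ = 18·19·30 = 10260; L₄L₅ = 19·30·10 = 5700.
Length 3: L₁..L₃: k=1: 0+7524+7·22·19=10450; k=2: 2772+0+7·18·19=5166 → min 5166 | L₂..L₄: k=2: 0+10260+22·18·30=22140; k=3: 7524+0+22·19·30=20064 → min 20064 | L₃..L₅: k=3: 0+5700+18·19·10=9120; k=4: 10260+0+18·30·10=15660 → min 9120.
Length 4: L₁..L₄: k=1: 0+20064+7·22·30=24684; k=2: 2772+10260+7·18·30=16812; k=3: 5166+0+7·19·30=9156 → min 9156 | L₂..L₅: k=2: 0+9120+22·18·10=13080; k=3: 7524+5700+22·19·10=17404; k=4: 20064+0+22·30·10=26664 → min 13080.
Top-level splits: k=1: (L₁..L₁)·(L₂..L₅) → 0+13080+7·22·10 = 14620; k=2: (L₁..L₂)·(L₃..L₅) → 2772+9120+7·18·10 = 13152; k=3: (L₁..L₃)·(L₄..L₅) → 5166+5700+7·19·10 = 12196; k=4: (L₁..L₄)·(L₅..L₅) → 9156+0+7·30·10 = 11256.
Best split is after L₄, i.e. k = 4.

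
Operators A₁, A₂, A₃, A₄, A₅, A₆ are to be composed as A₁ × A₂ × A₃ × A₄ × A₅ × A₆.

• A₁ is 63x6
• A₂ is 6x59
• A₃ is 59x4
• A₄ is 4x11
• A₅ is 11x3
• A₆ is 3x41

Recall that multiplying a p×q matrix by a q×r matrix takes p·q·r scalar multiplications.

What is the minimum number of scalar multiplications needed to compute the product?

Adjacent pairs: A₁A₂ = 63·6·59 = 22302; A₂A₃ = 6·59·4 = 1416; A₃A₄ = 59·4·11 = 2596; A₄A₅ = 4·11·3 = 132; A₅A₆ = 11·3·41 = 1353.
Length 3: A₁..A₃: k=1: 0+1416+63·6·4=2928; k=2: 22302+0+63·59·4=37170 → min 2928 | A₂..A₄: k=2: 0+2596+6·59·11=6490; k=3: 1416+0+6·4·11=1680 → min 1680 | A₃..A₅: k=3: 0+132+59·4·3=840; k=4: 2596+0+59·11·3=4543 → min 840 | A₄..A₆: k=4: 0+1353+4·11·41=3157; k=5: 132+0+4·3·41=624 → min 624.
Length 4: A₁..A₄: k=1: 0+1680+63·6·11=5838; k=2: 22302+2596+63·59·11=65785; k=3: 2928+0+63·4·11=5700 → min 5700 | A₂..A₅: k=2: 0+840+6·59·3=1902; k=3: 1416+132+6·4·3=1620; k=4: 1680+0+6·11·3=1878 → min 1620 | A₃..A₆: k=3: 0+624+59·4·41=10300; k=4: 2596+1353+59·11·41=30558; k=5: 840+0+59·3·41=8097 → min 8097.
Length 5: A₁..A₅: k=1: 0+1620+63·6·3=2754; k=2: 22302+840+63·59·3=34293; k=3: 2928+132+63·4·3=3816; k=4: 5700+0+63·11·3=7779 → min 2754 | A₂..A₆: k=2: 0+8097+6·59·41=22611; k=3: 1416+624+6·4·41=3024; k=4: 1680+1353+6·11·41=5739; k=5: 1620+0+6·3·41=2358 → min 2358.
Length 6: A₁..A₆: k=1: 0+2358+63·6·41=17856; k=2: 22302+8097+63·59·41=182796; k=3: 2928+624+63·4·41=13884; k=4: 5700+1353+63·11·41=35466; k=5: 2754+0+63·3·41=10503 → min 10503.
Optimal order: ((A₁ × ((A₂ × A₃) × (A₄ × A₅))) × A₆) with cost 10503.

10503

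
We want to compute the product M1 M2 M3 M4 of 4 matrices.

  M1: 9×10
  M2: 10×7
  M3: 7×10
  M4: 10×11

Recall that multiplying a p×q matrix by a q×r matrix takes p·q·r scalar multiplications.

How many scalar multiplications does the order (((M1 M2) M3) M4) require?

2250

(M1 M2): 9×10 by 10×7 → 9×7, cost 9·10·7 = 630
((M1 M2) M3): 9×7 by 7×10 → 9×10, cost 9·7·10 = 630; cumulative 1260
(((M1 M2) M3) M4): 9×10 by 10×11 → 9×11, cost 9·10·11 = 990; cumulative 2250
Total: 2250 scalar multiplications.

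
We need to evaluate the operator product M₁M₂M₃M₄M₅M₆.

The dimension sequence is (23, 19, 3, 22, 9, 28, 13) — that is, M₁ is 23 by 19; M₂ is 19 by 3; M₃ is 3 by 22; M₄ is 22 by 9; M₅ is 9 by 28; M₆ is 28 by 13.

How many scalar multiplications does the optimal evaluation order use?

Adjacent pairs: M₁M₂ = 23·19·3 = 1311; M₂M₃ = 19·3·22 = 1254; M₃M₄ = 3·22·9 = 594; M₄M₅ = 22·9·28 = 5544; M₅M₆ = 9·28·13 = 3276.
Length 3: M₁..M₃: k=1: 0+1254+23·19·22=10868; k=2: 1311+0+23·3·22=2829 → min 2829 | M₂..M₄: k=2: 0+594+19·3·9=1107; k=3: 1254+0+19·22·9=5016 → min 1107 | M₃..M₅: k=3: 0+5544+3·22·28=7392; k=4: 594+0+3·9·28=1350 → min 1350 | M₄..M₆: k=4: 0+3276+22·9·13=5850; k=5: 5544+0+22·28·13=13552 → min 5850.
Length 4: M₁..M₄: k=1: 0+1107+23·19·9=5040; k=2: 1311+594+23·3·9=2526; k=3: 2829+0+23·22·9=7383 → min 2526 | M₂..M₅: k=2: 0+1350+19·3·28=2946; k=3: 1254+5544+19·22·28=18502; k=4: 1107+0+19·9·28=5895 → min 2946 | M₃..M₆: k=3: 0+5850+3·22·13=6708; k=4: 594+3276+3·9·13=4221; k=5: 1350+0+3·28·13=2442 → min 2442.
Length 5: M₁..M₅: k=1: 0+2946+23·19·28=15182; k=2: 1311+1350+23·3·28=4593; k=3: 2829+5544+23·22·28=22541; k=4: 2526+0+23·9·28=8322 → min 4593 | M₂..M₆: k=2: 0+2442+19·3·13=3183; k=3: 1254+5850+19·22·13=12538; k=4: 1107+3276+19·9·13=6606; k=5: 2946+0+19·28·13=9862 → min 3183.
Length 6: M₁..M₆: k=1: 0+3183+23·19·13=8864; k=2: 1311+2442+23·3·13=4650; k=3: 2829+5850+23·22·13=15257; k=4: 2526+3276+23·9·13=8493; k=5: 4593+0+23·28·13=12965 → min 4650.
Optimal order: ((M₁M₂)(((M₃M₄)M₅)M₆)) with cost 4650.

4650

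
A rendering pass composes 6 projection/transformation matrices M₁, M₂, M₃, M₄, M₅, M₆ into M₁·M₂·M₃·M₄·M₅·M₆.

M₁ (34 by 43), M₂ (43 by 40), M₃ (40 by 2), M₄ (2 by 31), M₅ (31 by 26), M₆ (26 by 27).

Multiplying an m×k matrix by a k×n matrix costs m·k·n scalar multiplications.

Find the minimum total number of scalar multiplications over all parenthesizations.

11216

Adjacent pairs: M₁M₂ = 34·43·40 = 58480; M₂M₃ = 43·40·2 = 3440; M₃M₄ = 40·2·31 = 2480; M₄M₅ = 2·31·26 = 1612; M₅M₆ = 31·26·27 = 21762.
Length 3: M₁..M₃: k=1: 0+3440+34·43·2=6364; k=2: 58480+0+34·40·2=61200 → min 6364 | M₂..M₄: k=2: 0+2480+43·40·31=55800; k=3: 3440+0+43·2·31=6106 → min 6106 | M₃..M₅: k=3: 0+1612+40·2·26=3692; k=4: 2480+0+40·31·26=34720 → min 3692 | M₄..M₆: k=4: 0+21762+2·31·27=23436; k=5: 1612+0+2·26·27=3016 → min 3016.
Length 4: M₁..M₄: k=1: 0+6106+34·43·31=51428; k=2: 58480+2480+34·40·31=103120; k=3: 6364+0+34·2·31=8472 → min 8472 | M₂..M₅: k=2: 0+3692+43·40·26=48412; k=3: 3440+1612+43·2·26=7288; k=4: 6106+0+43·31·26=40764 → min 7288 | M₃..M₆: k=3: 0+3016+40·2·27=5176; k=4: 2480+21762+40·31·27=57722; k=5: 3692+0+40·26·27=31772 → min 5176.
Length 5: M₁..M₅: k=1: 0+7288+34·43·26=45300; k=2: 58480+3692+34·40·26=97532; k=3: 6364+1612+34·2·26=9744; k=4: 8472+0+34·31·26=35876 → min 9744 | M₂..M₆: k=2: 0+5176+43·40·27=51616; k=3: 3440+3016+43·2·27=8778; k=4: 6106+21762+43·31·27=63859; k=5: 7288+0+43·26·27=37474 → min 8778.
Length 6: M₁..M₆: k=1: 0+8778+34·43·27=48252; k=2: 58480+5176+34·40·27=100376; k=3: 6364+3016+34·2·27=11216; k=4: 8472+21762+34·31·27=58692; k=5: 9744+0+34·26·27=33612 → min 11216.
Optimal order: ((M₁·(M₂·M₃))·((M₄·M₅)·M₆)) with cost 11216.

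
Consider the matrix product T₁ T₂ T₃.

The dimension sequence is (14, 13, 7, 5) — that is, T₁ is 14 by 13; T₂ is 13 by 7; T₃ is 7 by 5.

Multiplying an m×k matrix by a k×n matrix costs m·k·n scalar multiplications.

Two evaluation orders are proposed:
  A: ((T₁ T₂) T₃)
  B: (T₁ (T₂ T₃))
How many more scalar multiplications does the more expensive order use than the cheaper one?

Order A = ((T₁ T₂) T₃): (T₁ T₂): 14×13 by 13×7 → 14×7, cost 14·13·7 = 1274; ((T₁ T₂) T₃): 14×7 by 7×5 → 14×5, cost 14·7·5 = 490; cumulative 1764. Total 1764.
Order B = (T₁ (T₂ T₃)): (T₂ T₃): 13×7 by 7×5 → 13×5, cost 13·7·5 = 455; (T₁ (T₂ T₃)): 14×13 by 13×5 → 14×5, cost 14·13·5 = 910; cumulative 1365. Total 1365.
Difference: |1764 − 1365| = 399.

399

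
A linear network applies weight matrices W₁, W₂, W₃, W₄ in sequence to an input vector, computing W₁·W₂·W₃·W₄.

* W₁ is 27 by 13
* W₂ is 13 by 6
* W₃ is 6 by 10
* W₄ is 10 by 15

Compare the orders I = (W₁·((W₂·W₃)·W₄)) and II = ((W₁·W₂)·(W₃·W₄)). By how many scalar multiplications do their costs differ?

Order I = (W₁·((W₂·W₃)·W₄)): (W₂·W₃): 13×6 by 6×10 → 13×10, cost 13·6·10 = 780; ((W₂·W₃)·W₄): 13×10 by 10×15 → 13×15, cost 13·10·15 = 1950; cumulative 2730; (W₁·((W₂·W₃)·W₄)): 27×13 by 13×15 → 27×15, cost 27·13·15 = 5265; cumulative 7995. Total 7995.
Order II = ((W₁·W₂)·(W₃·W₄)): (W₁·W₂): 27×13 by 13×6 → 27×6, cost 27·13·6 = 2106; (W₃·W₄): 6×10 by 10×15 → 6×15, cost 6·10·15 = 900; ((W₁·W₂)·(W₃·W₄)): 27×6 by 6×15 → 27×15, cost 27·6·15 = 2430; cumulative 5436. Total 5436.
Difference: |7995 − 5436| = 2559.

2559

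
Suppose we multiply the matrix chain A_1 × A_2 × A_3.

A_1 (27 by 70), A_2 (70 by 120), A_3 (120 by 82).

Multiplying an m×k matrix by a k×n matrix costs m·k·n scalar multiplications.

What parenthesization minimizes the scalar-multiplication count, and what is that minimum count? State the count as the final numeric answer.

492480

(A_1 × (A_2 × A_3)): cost 843780.
((A_1 × A_2) × A_3): cost 492480.
Optimal: ((A_1 × A_2) × A_3) with cost 492480.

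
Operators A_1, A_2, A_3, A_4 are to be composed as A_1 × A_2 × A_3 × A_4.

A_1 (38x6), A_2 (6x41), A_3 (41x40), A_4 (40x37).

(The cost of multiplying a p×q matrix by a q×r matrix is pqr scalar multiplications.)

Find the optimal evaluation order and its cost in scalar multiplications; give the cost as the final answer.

27156

Adjacent pairs: A_1A_2 = 38·6·41 = 9348; A_2A_3 = 6·41·40 = 9840; A_3A_4 = 41·40·37 = 60680.
Length 3: A_1..A_3: k=1: 0+9840+38·6·40=18960; k=2: 9348+0+38·41·40=71668 → min 18960 | A_2..A_4: k=2: 0+60680+6·41·37=69782; k=3: 9840+0+6·40·37=18720 → min 18720.
Length 4: A_1..A_4: k=1: 0+18720+38·6·37=27156; k=2: 9348+60680+38·41·37=127674; k=3: 18960+0+38·40·37=75200 → min 27156.
Optimal parenthesization: (A_1 × ((A_2 × A_3) × A_4)) with cost 27156.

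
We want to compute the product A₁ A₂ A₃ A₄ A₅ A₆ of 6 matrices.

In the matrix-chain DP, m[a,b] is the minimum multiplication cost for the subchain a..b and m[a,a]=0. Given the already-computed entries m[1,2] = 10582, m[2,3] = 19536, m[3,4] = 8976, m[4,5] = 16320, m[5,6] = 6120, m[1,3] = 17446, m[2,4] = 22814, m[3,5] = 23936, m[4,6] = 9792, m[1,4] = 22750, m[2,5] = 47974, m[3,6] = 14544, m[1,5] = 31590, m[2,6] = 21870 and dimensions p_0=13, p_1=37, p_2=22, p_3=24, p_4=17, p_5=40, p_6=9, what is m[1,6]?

26199

m[1,6] = min over k∈[1,5] of m[1,k]+m[k+1,6]+p_{0}·p_k·p_{6}.
k=1: 0 + 21870 + 13·37·9 = 26199; k=2: 10582 + 14544 + 13·22·9 = 27700; k=3: 17446 + 9792 + 13·24·9 = 30046; k=4: 22750 + 6120 + 13·17·9 = 30859; k=5: 31590 + 0 + 13·40·9 = 36270.
Minimum: 26199 at k=1.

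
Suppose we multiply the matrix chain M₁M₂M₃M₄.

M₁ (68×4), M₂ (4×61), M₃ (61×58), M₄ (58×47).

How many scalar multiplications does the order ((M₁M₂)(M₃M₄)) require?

377834

(M₁M₂): 68×4 by 4×61 → 68×61, cost 68·4·61 = 16592
(M₃M₄): 61×58 by 58×47 → 61×47, cost 61·58·47 = 166286
((M₁M₂)(M₃M₄)): 68×61 by 61×47 → 68×47, cost 68·61·47 = 194956; cumulative 377834
Total: 377834 scalar multiplications.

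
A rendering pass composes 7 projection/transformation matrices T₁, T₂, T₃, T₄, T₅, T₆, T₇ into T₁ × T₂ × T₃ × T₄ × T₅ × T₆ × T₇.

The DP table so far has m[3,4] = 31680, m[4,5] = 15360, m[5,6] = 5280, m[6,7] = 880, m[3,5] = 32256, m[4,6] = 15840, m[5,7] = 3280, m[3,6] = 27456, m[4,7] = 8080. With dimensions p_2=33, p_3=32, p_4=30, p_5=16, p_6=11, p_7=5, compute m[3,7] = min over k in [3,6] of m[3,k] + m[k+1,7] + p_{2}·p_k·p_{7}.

m[3,7] = min over k∈[3,6] of m[3,k]+m[k+1,7]+p_{2}·p_k·p_{7}.
k=3: 0 + 8080 + 33·32·5 = 13360; k=4: 31680 + 3280 + 33·30·5 = 39910; k=5: 32256 + 880 + 33·16·5 = 35776; k=6: 27456 + 0 + 33·11·5 = 29271.
Minimum: 13360 at k=3.

13360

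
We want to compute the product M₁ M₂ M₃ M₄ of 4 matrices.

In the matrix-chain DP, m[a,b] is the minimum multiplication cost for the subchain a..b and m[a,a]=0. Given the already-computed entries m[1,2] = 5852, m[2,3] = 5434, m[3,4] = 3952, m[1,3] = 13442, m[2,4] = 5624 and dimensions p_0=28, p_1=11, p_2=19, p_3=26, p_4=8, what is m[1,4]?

m[1,4] = min over k∈[1,3] of m[1,k]+m[k+1,4]+p_{0}·p_k·p_{4}.
k=1: 0 + 5624 + 28·11·8 = 8088; k=2: 5852 + 3952 + 28·19·8 = 14060; k=3: 13442 + 0 + 28·26·8 = 19266.
Minimum: 8088 at k=1.

8088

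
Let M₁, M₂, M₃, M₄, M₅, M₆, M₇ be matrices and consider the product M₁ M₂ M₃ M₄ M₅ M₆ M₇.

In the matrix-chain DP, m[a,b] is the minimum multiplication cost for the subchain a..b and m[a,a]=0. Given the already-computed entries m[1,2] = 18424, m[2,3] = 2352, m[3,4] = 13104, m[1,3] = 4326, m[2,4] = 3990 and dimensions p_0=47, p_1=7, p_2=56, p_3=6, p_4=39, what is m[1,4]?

m[1,4] = min over k∈[1,3] of m[1,k]+m[k+1,4]+p_{0}·p_k·p_{4}.
k=1: 0 + 3990 + 47·7·39 = 16821; k=2: 18424 + 13104 + 47·56·39 = 134176; k=3: 4326 + 0 + 47·6·39 = 15324.
Minimum: 15324 at k=3.

15324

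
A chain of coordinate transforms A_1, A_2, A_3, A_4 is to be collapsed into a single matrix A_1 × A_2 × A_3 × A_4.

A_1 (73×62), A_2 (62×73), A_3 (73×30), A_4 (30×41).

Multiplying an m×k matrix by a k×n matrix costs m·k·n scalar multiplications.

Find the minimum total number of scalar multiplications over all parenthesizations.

Adjacent pairs: A_1A_2 = 73·62·73 = 330398; A_2A_3 = 62·73·30 = 135780; A_3A_4 = 73·30·41 = 89790.
Length 3: A_1..A_3: k=1: 0+135780+73·62·30=271560; k=2: 330398+0+73·73·30=490268 → min 271560 | A_2..A_4: k=2: 0+89790+62·73·41=275356; k=3: 135780+0+62·30·41=212040 → min 212040.
Length 4: A_1..A_4: k=1: 0+212040+73·62·41=397606; k=2: 330398+89790+73·73·41=638677; k=3: 271560+0+73·30·41=361350 → min 361350.
Optimal order: ((A_1 × (A_2 × A_3)) × A_4) with cost 361350.

361350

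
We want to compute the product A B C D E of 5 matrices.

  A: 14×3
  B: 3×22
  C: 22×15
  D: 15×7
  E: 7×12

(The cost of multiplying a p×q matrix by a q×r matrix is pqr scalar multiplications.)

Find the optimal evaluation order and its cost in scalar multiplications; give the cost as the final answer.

Adjacent pairs: AB = 14·3·22 = 924; BC = 3·22·15 = 990; CD = 22·15·7 = 2310; DE = 15·7·12 = 1260.
Length 3: A..C: k=1: 0+990+14·3·15=1620; k=2: 924+0+14·22·15=5544 → min 1620 | B..D: k=2: 0+2310+3·22·7=2772; k=3: 990+0+3·15·7=1305 → min 1305 | C..E: k=3: 0+1260+22·15·12=5220; k=4: 2310+0+22·7·12=4158 → min 4158.
Length 4: A..D: k=1: 0+1305+14·3·7=1599; k=2: 924+2310+14·22·7=5390; k=3: 1620+0+14·15·7=3090 → min 1599 | B..E: k=2: 0+4158+3·22·12=4950; k=3: 990+1260+3·15·12=2790; k=4: 1305+0+3·7·12=1557 → min 1557.
Length 5: A..E: k=1: 0+1557+14·3·12=2061; k=2: 924+4158+14·22·12=8778; k=3: 1620+1260+14·15·12=5400; k=4: 1599+0+14·7·12=2775 → min 2061.
Optimal parenthesization: (A (((B C) D) E)) with cost 2061.

2061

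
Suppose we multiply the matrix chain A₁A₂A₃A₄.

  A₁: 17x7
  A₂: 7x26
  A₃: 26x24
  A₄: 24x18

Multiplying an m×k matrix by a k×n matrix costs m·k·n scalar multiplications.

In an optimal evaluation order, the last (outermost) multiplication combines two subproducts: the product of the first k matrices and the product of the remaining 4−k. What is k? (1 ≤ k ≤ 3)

1

Adjacent pairs: A₁A₂ = 17·7·26 = 3094; A₂A₃ = 7·26·24 = 4368; A₃A₄ = 26·24·18 = 11232.
Length 3: A₁..A₃: k=1: 0+4368+17·7·24=7224; k=2: 3094+0+17·26·24=13702 → min 7224 | A₂..A₄: k=2: 0+11232+7·26·18=14508; k=3: 4368+0+7·24·18=7392 → min 7392.
Top-level splits: k=1: (A₁..A₁)·(A₂..A₄) → 0+7392+17·7·18 = 9534; k=2: (A₁..A₂)·(A₃..A₄) → 3094+11232+17·26·18 = 22282; k=3: (A₁..A₃)·(A₄..A₄) → 7224+0+17·24·18 = 14568.
Best split is after A₁, i.e. k = 1.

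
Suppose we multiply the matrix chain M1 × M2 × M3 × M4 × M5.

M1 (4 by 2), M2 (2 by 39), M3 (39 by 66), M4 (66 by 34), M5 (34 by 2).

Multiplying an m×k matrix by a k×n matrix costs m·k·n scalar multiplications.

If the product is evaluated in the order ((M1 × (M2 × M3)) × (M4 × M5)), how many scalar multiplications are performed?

(M2 × M3): 2×39 by 39×66 → 2×66, cost 2·39·66 = 5148
(M1 × (M2 × M3)): 4×2 by 2×66 → 4×66, cost 4·2·66 = 528; cumulative 5676
(M4 × M5): 66×34 by 34×2 → 66×2, cost 66·34·2 = 4488
((M1 × (M2 × M3)) × (M4 × M5)): 4×66 by 66×2 → 4×2, cost 4·66·2 = 528; cumulative 10692
Total: 10692 scalar multiplications.

10692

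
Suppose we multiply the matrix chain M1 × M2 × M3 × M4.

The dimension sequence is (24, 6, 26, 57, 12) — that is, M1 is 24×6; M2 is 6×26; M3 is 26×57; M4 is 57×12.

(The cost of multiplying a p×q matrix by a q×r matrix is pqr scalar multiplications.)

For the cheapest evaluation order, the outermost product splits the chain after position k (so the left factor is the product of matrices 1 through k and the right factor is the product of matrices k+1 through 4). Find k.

1

Adjacent pairs: M1M2 = 24·6·26 = 3744; M2M3 = 6·26·57 = 8892; M3M4 = 26·57·12 = 17784.
Length 3: M1..M3: k=1: 0+8892+24·6·57=17100; k=2: 3744+0+24·26·57=39312 → min 17100 | M2..M4: k=2: 0+17784+6·26·12=19656; k=3: 8892+0+6·57·12=12996 → min 12996.
Top-level splits: k=1: (M1..M1)·(M2..M4) → 0+12996+24·6·12 = 14724; k=2: (M1..M2)·(M3..M4) → 3744+17784+24·26·12 = 29016; k=3: (M1..M3)·(M4..M4) → 17100+0+24·57·12 = 33516.
Best split is after M1, i.e. k = 1.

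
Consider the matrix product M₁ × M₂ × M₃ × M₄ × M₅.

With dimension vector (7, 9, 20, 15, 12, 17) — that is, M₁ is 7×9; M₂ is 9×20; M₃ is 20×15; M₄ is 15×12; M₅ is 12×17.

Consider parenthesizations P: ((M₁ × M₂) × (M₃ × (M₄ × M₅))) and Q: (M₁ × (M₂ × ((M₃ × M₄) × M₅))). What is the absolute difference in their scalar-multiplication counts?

Order P = ((M₁ × M₂) × (M₃ × (M₄ × M₅))): (M₁ × M₂): 7×9 by 9×20 → 7×20, cost 7·9·20 = 1260; (M₄ × M₅): 15×12 by 12×17 → 15×17, cost 15·12·17 = 3060; (M₃ × (M₄ × M₅)): 20×15 by 15×17 → 20×17, cost 20·15·17 = 5100; cumulative 8160; ((M₁ × M₂) × (M₃ × (M₄ × M₅))): 7×20 by 20×17 → 7×17, cost 7·20·17 = 2380; cumulative 11800. Total 11800.
Order Q = (M₁ × (M₂ × ((M₃ × M₄) × M₅))): (M₃ × M₄): 20×15 by 15×12 → 20×12, cost 20·15·12 = 3600; ((M₃ × M₄) × M₅): 20×12 by 12×17 → 20×17, cost 20·12·17 = 4080; cumulative 7680; (M₂ × ((M₃ × M₄) × M₅)): 9×20 by 20×17 → 9×17, cost 9·20·17 = 3060; cumulative 10740; (M₁ × (M₂ × ((M₃ × M₄) × M₅))): 7×9 by 9×17 → 7×17, cost 7·9·17 = 1071; cumulative 11811. Total 11811.
Difference: |11800 − 11811| = 11.

11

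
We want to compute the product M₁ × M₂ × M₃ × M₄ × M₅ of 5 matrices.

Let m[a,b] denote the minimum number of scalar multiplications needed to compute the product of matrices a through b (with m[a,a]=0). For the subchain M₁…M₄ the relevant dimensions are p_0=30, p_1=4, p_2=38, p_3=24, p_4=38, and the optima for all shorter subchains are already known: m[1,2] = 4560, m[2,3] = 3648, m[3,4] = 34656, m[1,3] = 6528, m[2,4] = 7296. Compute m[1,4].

m[1,4] = min over k∈[1,3] of m[1,k]+m[k+1,4]+p_{0}·p_k·p_{4}.
k=1: 0 + 7296 + 30·4·38 = 11856; k=2: 4560 + 34656 + 30·38·38 = 82536; k=3: 6528 + 0 + 30·24·38 = 33888.
Minimum: 11856 at k=1.

11856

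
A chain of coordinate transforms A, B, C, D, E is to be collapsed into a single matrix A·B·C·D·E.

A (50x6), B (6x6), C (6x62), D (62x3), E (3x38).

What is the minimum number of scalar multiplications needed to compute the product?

Adjacent pairs: AB = 50·6·6 = 1800; BC = 6·6·62 = 2232; CD = 6·62·3 = 1116; DE = 62·3·38 = 7068.
Length 3: A..C: k=1: 0+2232+50·6·62=20832; k=2: 1800+0+50·6·62=20400 → min 20400 | B..D: k=2: 0+1116+6·6·3=1224; k=3: 2232+0+6·62·3=3348 → min 1224 | C..E: k=3: 0+7068+6·62·38=21204; k=4: 1116+0+6·3·38=1800 → min 1800.
Length 4: A..D: k=1: 0+1224+50·6·3=2124; k=2: 1800+1116+50·6·3=3816; k=3: 20400+0+50·62·3=29700 → min 2124 | B..E: k=2: 0+1800+6·6·38=3168; k=3: 2232+7068+6·62·38=23436; k=4: 1224+0+6·3·38=1908 → min 1908.
Length 5: A..E: k=1: 0+1908+50·6·38=13308; k=2: 1800+1800+50·6·38=15000; k=3: 20400+7068+50·62·38=145268; k=4: 2124+0+50·3·38=7824 → min 7824.
Optimal order: ((A·(B·(C·D)))·E) with cost 7824.

7824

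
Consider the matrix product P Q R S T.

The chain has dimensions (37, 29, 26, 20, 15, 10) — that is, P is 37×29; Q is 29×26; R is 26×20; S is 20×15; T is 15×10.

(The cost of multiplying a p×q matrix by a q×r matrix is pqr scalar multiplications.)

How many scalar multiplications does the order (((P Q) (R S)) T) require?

55678

(P Q): 37×29 by 29×26 → 37×26, cost 37·29·26 = 27898
(R S): 26×20 by 20×15 → 26×15, cost 26·20·15 = 7800
((P Q) (R S)): 37×26 by 26×15 → 37×15, cost 37·26·15 = 14430; cumulative 50128
(((P Q) (R S)) T): 37×15 by 15×10 → 37×10, cost 37·15·10 = 5550; cumulative 55678
Total: 55678 scalar multiplications.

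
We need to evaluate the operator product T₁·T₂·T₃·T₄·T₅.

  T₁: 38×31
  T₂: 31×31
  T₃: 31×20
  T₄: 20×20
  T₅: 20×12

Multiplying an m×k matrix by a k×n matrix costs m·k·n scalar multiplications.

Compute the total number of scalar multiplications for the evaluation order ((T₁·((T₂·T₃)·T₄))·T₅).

(T₂·T₃): 31×31 by 31×20 → 31×20, cost 31·31·20 = 19220
((T₂·T₃)·T₄): 31×20 by 20×20 → 31×20, cost 31·20·20 = 12400; cumulative 31620
(T₁·((T₂·T₃)·T₄)): 38×31 by 31×20 → 38×20, cost 38·31·20 = 23560; cumulative 55180
((T₁·((T₂·T₃)·T₄))·T₅): 38×20 by 20×12 → 38×12, cost 38·20·12 = 9120; cumulative 64300
Total: 64300 scalar multiplications.

64300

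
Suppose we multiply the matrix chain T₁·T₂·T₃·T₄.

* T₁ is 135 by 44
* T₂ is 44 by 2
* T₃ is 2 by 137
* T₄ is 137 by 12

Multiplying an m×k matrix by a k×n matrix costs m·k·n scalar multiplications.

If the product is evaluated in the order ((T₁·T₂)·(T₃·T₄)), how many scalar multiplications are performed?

(T₁·T₂): 135×44 by 44×2 → 135×2, cost 135·44·2 = 11880
(T₃·T₄): 2×137 by 137×12 → 2×12, cost 2·137·12 = 3288
((T₁·T₂)·(T₃·T₄)): 135×2 by 2×12 → 135×12, cost 135·2·12 = 3240; cumulative 18408
Total: 18408 scalar multiplications.

18408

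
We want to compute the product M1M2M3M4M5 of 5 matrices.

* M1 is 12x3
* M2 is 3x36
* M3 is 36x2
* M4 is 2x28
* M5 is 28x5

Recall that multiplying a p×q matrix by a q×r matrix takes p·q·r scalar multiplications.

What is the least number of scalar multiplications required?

Adjacent pairs: M1M2 = 12·3·36 = 1296; M2M3 = 3·36·2 = 216; M3M4 = 36·2·28 = 2016; M4M5 = 2·28·5 = 280.
Length 3: M1..M3: k=1: 0+216+12·3·2=288; k=2: 1296+0+12·36·2=2160 → min 288 | M2..M4: k=2: 0+2016+3·36·28=5040; k=3: 216+0+3·2·28=384 → min 384 | M3..M5: k=3: 0+280+36·2·5=640; k=4: 2016+0+36·28·5=7056 → min 640.
Length 4: M1..M4: k=1: 0+384+12·3·28=1392; k=2: 1296+2016+12·36·28=15408; k=3: 288+0+12·2·28=960 → min 960 | M2..M5: k=2: 0+640+3·36·5=1180; k=3: 216+280+3·2·5=526; k=4: 384+0+3·28·5=804 → min 526.
Length 5: M1..M5: k=1: 0+526+12·3·5=706; k=2: 1296+640+12·36·5=4096; k=3: 288+280+12·2·5=688; k=4: 960+0+12·28·5=2640 → min 688.
Optimal order: ((M1(M2M3))(M4M5)) with cost 688.

688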